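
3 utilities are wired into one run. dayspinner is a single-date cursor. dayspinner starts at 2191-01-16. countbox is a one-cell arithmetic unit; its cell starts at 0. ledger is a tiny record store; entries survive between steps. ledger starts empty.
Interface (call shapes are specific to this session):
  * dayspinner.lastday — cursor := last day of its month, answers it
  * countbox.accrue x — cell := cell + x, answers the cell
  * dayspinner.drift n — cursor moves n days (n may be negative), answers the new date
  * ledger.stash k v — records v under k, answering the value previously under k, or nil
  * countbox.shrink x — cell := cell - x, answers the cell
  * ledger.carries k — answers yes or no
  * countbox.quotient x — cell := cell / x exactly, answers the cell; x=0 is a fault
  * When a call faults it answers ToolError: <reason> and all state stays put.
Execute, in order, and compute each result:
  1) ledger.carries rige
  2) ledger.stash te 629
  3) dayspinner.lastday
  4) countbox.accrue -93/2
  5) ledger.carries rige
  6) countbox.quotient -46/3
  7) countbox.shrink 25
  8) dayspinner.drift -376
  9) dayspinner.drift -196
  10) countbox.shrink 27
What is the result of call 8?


% carries(k=rige) => no
% stash(k=te, v=629) => nil
% lastday() => 2191-01-31
% accrue(x=-93/2) => -93/2
% carries(k=rige) => no
% quotient(x=-46/3) => 279/92
% shrink(x=25) => -2021/92
% drift(n=-376) => 2190-01-20
% drift(n=-196) => 2189-07-08
% shrink(x=27) => -4505/92

Answer: 2190-01-20


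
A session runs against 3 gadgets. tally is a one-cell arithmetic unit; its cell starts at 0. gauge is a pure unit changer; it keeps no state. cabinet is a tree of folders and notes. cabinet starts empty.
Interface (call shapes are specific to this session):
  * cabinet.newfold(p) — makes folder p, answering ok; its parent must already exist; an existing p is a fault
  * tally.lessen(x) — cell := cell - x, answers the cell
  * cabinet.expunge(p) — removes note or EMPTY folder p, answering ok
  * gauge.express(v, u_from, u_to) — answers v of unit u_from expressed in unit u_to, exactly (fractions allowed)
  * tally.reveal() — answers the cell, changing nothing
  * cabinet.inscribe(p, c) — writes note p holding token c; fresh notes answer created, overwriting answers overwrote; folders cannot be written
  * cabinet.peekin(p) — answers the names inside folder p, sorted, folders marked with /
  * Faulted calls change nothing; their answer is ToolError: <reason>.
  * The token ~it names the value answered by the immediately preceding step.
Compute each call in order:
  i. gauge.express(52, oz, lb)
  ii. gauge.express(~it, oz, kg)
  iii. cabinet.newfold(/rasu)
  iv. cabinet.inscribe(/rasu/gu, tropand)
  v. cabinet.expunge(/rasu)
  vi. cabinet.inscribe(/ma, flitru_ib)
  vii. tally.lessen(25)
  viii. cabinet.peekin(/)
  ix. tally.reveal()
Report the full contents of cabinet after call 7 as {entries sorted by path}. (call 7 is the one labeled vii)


Answer: {ma=flitru_ib, rasu/, rasu/gu=tropand}

Derivation:
-> gauge.express(v→52, u_from→oz, u_to→lb)
<- 13/4
-> gauge.express(v→~it, u_from→oz, u_to→kg)
<- 589670081/6400000000
-> cabinet.newfold(p→/rasu)
<- ok
-> cabinet.inscribe(p→/rasu/gu, c→tropand)
<- created
-> cabinet.expunge(p→/rasu)
<- ToolError: not empty
-> cabinet.inscribe(p→/ma, c→flitru_ib)
<- created
-> tally.lessen(x→25)
<- -25
-> cabinet.peekin(p→/)
<- [ma, rasu/]
-> tally.reveal()
<- -25


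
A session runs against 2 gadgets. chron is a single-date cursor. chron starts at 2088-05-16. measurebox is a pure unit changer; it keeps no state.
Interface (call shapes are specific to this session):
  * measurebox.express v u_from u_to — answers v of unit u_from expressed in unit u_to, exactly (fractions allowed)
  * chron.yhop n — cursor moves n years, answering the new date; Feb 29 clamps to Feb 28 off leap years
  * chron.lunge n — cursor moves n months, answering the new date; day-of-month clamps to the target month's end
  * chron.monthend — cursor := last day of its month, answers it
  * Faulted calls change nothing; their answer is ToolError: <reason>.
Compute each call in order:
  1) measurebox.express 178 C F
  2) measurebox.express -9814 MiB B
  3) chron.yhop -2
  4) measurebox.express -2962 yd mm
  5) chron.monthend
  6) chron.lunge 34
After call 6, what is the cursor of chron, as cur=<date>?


Answer: cur=2089-03-31

Derivation:
Invoking measurebox.express using v=178, u_from=C, u_to=F, yielding 1762/5.
Invoking measurebox.express using v=-9814, u_from=MiB, u_to=B, giving -10290724864.
I call chron.yhop using n=-2, which returns 2086-05-16.
I try measurebox.express using v=-2962, u_from=yd, u_to=mm, giving -13542264/5.
Using chron.monthend: 2086-05-31.
Calling chron.lunge using n=34, — result: 2089-03-31.


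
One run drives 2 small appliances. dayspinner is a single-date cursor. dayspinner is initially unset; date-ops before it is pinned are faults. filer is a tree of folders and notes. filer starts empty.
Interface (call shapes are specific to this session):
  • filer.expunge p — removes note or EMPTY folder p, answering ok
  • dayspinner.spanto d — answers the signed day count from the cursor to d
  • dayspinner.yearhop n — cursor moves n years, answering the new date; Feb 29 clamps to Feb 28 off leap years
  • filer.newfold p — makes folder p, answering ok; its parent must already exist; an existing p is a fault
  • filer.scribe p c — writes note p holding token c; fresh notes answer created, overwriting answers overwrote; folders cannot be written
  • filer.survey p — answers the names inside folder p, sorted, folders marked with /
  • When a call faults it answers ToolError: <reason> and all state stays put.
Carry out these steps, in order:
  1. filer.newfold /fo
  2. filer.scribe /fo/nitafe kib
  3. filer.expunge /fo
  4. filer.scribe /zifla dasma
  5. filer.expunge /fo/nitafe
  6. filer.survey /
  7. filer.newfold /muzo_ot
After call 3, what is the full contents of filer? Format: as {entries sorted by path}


Invoking filer.newfold with /fo, — result: ok.
Next I call filer.scribe with /fo/nitafe, kib, — result: created.
Now I run filer.expunge with /fo, which returns ToolError: not empty.
Then filer.scribe with /zifla, dasma, and see created.
I try filer.expunge with /fo/nitafe, and get ok.
Using filer.survey with /, and observe [fo/, zifla].
Calling filer.newfold with /muzo_ot, and get ok.

Answer: {fo/, fo/nitafe=kib}


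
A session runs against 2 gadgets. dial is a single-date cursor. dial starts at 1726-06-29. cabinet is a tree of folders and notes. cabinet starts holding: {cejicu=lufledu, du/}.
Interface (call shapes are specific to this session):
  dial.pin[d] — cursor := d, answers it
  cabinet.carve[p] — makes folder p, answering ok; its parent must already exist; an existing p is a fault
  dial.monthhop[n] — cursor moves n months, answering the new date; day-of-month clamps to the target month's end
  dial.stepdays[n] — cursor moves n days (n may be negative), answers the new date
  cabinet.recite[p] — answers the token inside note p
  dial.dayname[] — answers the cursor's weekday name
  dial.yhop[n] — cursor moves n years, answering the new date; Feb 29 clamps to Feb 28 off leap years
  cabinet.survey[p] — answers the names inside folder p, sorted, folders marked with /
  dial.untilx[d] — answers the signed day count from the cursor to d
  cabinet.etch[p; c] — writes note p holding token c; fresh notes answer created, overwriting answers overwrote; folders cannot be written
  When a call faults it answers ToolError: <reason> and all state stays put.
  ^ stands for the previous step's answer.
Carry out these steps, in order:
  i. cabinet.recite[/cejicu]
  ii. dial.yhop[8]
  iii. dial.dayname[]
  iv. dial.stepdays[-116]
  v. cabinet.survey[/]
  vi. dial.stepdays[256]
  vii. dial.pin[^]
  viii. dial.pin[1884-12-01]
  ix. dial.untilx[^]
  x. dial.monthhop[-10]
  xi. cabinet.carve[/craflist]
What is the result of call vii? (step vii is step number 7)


Step: recite[p=/cejicu]
Result: lufledu
Step: yhop[n=8]
Result: 1734-06-29
Step: dayname[]
Result: Tuesday
Step: stepdays[n=-116]
Result: 1734-03-05
Step: survey[p=/]
Result: [cejicu, du/]
Step: stepdays[n=256]
Result: 1734-11-16
Step: pin[d=^]
Result: 1734-11-16
Step: pin[d=1884-12-01]
Result: 1884-12-01
Step: untilx[d=^]
Result: 0
Step: monthhop[n=-10]
Result: 1884-02-01
Step: carve[p=/craflist]
Result: ok

Answer: 1734-11-16


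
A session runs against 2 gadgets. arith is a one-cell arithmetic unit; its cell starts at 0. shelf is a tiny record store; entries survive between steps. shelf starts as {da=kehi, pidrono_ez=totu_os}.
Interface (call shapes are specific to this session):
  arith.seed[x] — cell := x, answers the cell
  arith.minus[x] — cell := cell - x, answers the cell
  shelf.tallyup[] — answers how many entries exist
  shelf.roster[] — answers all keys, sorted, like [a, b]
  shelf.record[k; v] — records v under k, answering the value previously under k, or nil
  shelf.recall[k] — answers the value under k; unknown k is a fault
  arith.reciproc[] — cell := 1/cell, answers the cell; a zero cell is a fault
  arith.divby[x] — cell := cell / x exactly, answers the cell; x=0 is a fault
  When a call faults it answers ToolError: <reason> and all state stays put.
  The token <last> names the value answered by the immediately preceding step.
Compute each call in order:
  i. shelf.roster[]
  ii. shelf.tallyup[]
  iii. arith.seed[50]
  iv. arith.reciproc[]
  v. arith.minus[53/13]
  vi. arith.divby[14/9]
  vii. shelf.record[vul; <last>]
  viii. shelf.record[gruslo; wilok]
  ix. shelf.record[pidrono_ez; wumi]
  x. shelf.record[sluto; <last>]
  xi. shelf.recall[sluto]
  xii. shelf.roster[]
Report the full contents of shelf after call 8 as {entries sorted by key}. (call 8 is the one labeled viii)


Answer: {da=kehi, gruslo=wilok, pidrono_ez=totu_os, vul=-23733/9100}

Derivation:
> roster
[out] [da, pidrono_ez]
> tallyup
[out] 2
> seed x='50'
[out] 50
> reciproc
[out] 1/50
> minus x='53/13'
[out] -2637/650
> divby x='14/9'
[out] -23733/9100
> record k='vul' v='<last>'
[out] nil
> record k='gruslo' v='wilok'
[out] nil
> record k='pidrono_ez' v='wumi'
[out] totu_os
> record k='sluto' v='<last>'
[out] nil
> recall k='sluto'
[out] totu_os
> roster
[out] [da, gruslo, pidrono_ez, sluto, vul]


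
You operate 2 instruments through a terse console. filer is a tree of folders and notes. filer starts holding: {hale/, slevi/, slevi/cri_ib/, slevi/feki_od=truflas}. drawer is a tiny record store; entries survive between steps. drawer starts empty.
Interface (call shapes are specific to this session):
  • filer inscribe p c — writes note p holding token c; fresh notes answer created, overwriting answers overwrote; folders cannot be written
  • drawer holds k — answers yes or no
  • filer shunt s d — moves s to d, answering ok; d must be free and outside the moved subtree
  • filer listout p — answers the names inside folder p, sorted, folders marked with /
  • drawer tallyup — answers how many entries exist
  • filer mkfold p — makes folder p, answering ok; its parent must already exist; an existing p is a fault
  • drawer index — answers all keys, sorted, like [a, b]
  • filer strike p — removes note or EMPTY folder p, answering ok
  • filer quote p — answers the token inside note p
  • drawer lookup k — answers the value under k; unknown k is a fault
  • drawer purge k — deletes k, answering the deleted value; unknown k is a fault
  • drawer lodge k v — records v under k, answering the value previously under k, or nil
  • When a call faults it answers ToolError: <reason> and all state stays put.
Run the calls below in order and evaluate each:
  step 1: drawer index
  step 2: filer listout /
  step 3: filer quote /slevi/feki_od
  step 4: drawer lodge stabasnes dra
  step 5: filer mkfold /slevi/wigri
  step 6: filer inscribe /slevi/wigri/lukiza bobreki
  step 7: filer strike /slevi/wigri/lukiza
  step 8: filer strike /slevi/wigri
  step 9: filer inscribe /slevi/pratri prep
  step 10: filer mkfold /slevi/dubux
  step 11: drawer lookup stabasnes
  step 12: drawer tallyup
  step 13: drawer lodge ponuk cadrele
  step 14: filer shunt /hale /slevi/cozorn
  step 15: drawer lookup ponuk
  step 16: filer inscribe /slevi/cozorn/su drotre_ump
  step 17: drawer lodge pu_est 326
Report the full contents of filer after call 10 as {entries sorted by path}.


Calling drawer index(), → [].
Next I call filer listout on p: /, and get [hale/, slevi/].
Calling filer quote on p: /slevi/feki_od, → truflas.
Calling drawer lodge on k: stabasnes, v: dra: nil.
Now I run filer mkfold on p: /slevi/wigri, → ok.
I try filer inscribe on p: /slevi/wigri/lukiza, c: bobreki, yielding created.
I call filer strike on p: /slevi/wigri/lukiza, yielding ok.
Next I call filer strike on p: /slevi/wigri, and see ok.
I invoke filer inscribe on p: /slevi/pratri, c: prep, and observe created.
Then filer mkfold on p: /slevi/dubux, which returns ok.
I invoke drawer lookup on k: stabasnes, and get dra.
I use drawer tallyup(), and get 1.
Using drawer lodge on k: ponuk, v: cadrele: nil.
I run filer shunt on s: /hale, d: /slevi/cozorn, and get ok.
Calling drawer lookup on k: ponuk, → cadrele.
I call filer inscribe on p: /slevi/cozorn/su, c: drotre_ump, which returns created.
Then drawer lodge on k: pu_est, v: 326, yielding nil.

Answer: {hale/, slevi/, slevi/cri_ib/, slevi/dubux/, slevi/feki_od=truflas, slevi/pratri=prep}


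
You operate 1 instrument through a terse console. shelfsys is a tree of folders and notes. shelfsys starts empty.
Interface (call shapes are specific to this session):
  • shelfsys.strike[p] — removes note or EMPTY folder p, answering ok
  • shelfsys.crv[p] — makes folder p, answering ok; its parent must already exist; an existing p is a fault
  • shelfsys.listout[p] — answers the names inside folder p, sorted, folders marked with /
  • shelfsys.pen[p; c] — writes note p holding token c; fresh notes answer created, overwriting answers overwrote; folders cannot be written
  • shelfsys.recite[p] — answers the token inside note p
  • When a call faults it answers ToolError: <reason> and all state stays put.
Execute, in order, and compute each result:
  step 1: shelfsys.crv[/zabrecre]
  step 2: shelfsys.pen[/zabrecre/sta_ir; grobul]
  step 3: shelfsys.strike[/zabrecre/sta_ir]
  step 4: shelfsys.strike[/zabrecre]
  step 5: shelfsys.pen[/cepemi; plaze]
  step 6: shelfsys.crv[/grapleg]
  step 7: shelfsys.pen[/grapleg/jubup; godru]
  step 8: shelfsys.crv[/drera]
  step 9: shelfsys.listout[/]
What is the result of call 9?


Answer: [cepemi, drera/, grapleg/]

Derivation:
# 1. shelfsys.crv(p→/zabrecre) -> ok
# 2. shelfsys.pen(p→/zabrecre/sta_ir, c→grobul) -> created
# 3. shelfsys.strike(p→/zabrecre/sta_ir) -> ok
# 4. shelfsys.strike(p→/zabrecre) -> ok
# 5. shelfsys.pen(p→/cepemi, c→plaze) -> created
# 6. shelfsys.crv(p→/grapleg) -> ok
# 7. shelfsys.pen(p→/grapleg/jubup, c→godru) -> created
# 8. shelfsys.crv(p→/drera) -> ok
# 9. shelfsys.listout(p→/) -> [cepemi, drera/, grapleg/]


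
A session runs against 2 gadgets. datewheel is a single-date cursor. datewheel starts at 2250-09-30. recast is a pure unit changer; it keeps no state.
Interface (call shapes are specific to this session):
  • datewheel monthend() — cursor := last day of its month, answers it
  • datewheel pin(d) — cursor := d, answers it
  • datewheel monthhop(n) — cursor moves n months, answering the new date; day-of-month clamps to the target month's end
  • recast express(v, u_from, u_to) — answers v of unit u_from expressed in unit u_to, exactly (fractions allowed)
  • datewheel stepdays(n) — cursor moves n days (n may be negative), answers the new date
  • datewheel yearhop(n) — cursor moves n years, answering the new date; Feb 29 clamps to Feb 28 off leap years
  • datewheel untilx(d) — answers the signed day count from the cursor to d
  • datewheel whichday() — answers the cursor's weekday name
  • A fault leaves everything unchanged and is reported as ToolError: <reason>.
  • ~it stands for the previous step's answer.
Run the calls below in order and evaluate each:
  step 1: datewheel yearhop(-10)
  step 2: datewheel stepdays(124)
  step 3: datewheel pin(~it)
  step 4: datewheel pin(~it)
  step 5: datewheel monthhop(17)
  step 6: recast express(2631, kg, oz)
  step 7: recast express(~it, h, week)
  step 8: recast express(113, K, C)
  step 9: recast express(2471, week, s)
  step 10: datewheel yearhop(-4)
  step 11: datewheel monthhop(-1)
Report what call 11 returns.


> datewheel yearhop n: -10
[out] 2240-09-30
> datewheel stepdays n: 124
[out] 2241-02-01
> datewheel pin d: ~it
[out] 2241-02-01
> datewheel pin d: ~it
[out] 2241-02-01
> datewheel monthhop n: 17
[out] 2242-07-01
> recast express v: 2631 u_from: kg u_to: oz
[out] 4209600000000/45359237
> recast express v: ~it u_from: h u_to: week
[out] 175400000000/317514659
> recast express v: 113 u_from: K u_to: C
[out] -3203/20
> recast express v: 2471 u_from: week u_to: s
[out] 1494460800
> datewheel yearhop n: -4
[out] 2238-07-01
> datewheel monthhop n: -1
[out] 2238-06-01

Answer: 2238-06-01


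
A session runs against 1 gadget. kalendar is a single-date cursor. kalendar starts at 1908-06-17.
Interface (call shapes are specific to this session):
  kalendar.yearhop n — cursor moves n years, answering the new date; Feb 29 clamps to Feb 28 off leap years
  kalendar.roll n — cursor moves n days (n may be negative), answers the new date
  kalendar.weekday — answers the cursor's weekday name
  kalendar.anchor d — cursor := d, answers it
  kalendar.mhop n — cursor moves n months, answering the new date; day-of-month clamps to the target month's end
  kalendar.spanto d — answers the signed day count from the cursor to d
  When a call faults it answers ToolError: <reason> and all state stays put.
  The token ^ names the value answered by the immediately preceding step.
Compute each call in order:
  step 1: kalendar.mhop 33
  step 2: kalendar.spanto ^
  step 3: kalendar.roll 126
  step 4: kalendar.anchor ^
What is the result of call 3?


Answer: 1911-07-21

Derivation:
CALL kalendar.mhop[33]
RET  1911-03-17
CALL kalendar.spanto[^]
RET  0
CALL kalendar.roll[126]
RET  1911-07-21
CALL kalendar.anchor[^]
RET  1911-07-21


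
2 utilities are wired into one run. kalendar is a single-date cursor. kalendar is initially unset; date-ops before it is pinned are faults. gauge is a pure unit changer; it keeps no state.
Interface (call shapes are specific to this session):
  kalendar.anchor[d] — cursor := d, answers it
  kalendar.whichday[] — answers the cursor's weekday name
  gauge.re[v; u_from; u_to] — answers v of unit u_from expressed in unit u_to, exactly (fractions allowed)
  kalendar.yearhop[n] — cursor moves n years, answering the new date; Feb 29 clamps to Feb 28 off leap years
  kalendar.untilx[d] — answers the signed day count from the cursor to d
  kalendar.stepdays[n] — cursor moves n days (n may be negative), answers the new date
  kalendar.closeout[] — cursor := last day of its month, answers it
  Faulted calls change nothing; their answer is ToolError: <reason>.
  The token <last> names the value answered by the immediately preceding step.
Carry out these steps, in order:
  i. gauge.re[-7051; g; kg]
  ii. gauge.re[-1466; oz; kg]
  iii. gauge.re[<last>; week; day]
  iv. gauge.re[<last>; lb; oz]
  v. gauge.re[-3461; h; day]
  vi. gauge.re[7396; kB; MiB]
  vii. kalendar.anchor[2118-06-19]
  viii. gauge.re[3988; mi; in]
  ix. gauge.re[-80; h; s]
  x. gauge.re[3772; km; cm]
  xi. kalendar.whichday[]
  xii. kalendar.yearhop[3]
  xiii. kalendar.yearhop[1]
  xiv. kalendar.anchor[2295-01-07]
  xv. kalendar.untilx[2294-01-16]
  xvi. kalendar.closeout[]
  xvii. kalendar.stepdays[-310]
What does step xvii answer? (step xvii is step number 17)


-- re(v='-7051', u_from='g', u_to='kg') ~> -7051/1000
-- re(v='-1466', u_from='oz', u_to='kg') ~> -33248320721/800000000
-- re(v='<last>', u_from='week', u_to='day') ~> -232738245047/800000000
-- re(v='<last>', u_from='lb', u_to='oz') ~> -232738245047/50000000
-- re(v='-3461', u_from='h', u_to='day') ~> -3461/24
-- re(v='7396', u_from='kB', u_to='MiB') ~> 231125/32768
-- anchor(d='2118-06-19') ~> 2118-06-19
-- re(v='3988', u_from='mi', u_to='in') ~> 252679680
-- re(v='-80', u_from='h', u_to='s') ~> -288000
-- re(v='3772', u_from='km', u_to='cm') ~> 377200000
-- whichday() ~> Sunday
-- yearhop(n='3') ~> 2121-06-19
-- yearhop(n='1') ~> 2122-06-19
-- anchor(d='2295-01-07') ~> 2295-01-07
-- untilx(d='2294-01-16') ~> -356
-- closeout() ~> 2295-01-31
-- stepdays(n='-310') ~> 2294-03-27

Answer: 2294-03-27


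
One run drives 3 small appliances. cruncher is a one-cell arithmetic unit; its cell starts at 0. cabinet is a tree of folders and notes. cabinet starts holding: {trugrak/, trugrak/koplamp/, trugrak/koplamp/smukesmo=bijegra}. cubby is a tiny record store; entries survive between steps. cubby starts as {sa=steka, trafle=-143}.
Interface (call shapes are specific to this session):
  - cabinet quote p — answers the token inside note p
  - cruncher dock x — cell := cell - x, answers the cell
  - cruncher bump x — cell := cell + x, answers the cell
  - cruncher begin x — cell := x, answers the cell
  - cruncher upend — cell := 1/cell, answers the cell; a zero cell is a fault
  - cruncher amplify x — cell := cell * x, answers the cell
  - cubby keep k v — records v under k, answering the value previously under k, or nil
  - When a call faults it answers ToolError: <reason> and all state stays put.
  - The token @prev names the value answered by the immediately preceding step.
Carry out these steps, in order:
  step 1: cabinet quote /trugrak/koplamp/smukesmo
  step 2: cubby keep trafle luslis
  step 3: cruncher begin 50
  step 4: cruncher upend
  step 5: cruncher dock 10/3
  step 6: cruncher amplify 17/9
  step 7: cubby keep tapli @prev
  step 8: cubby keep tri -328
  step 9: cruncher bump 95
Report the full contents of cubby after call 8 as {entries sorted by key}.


Then cabinet quote using p='/trugrak/koplamp/smukesmo', yielding bijegra.
Then cubby keep using k='trafle', v='luslis', and get -143.
Using cruncher begin using x='50': 50.
I use cruncher upend(): 1/50.
Using cruncher dock using x='10/3', — result: -497/150.
I run cruncher amplify using x='17/9', — result: -8449/1350.
Now I run cubby keep using k='tapli', v='@prev', yielding nil.
Calling cubby keep using k='tri', v='-328', and observe nil.
I try cruncher bump using x='95', yielding 119801/1350.

Answer: {sa=steka, tapli=-8449/1350, trafle=luslis, tri=-328}


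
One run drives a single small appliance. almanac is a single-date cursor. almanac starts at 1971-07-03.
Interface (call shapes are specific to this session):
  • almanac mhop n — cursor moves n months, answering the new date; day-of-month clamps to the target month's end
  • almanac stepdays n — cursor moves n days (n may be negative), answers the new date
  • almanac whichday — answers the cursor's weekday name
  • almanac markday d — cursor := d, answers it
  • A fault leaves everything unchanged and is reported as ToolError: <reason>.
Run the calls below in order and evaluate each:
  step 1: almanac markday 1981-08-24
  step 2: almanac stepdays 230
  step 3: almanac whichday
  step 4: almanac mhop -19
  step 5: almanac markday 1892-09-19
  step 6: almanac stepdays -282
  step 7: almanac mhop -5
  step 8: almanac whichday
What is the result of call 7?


-- 1. almanac markday(d='1981-08-24') => 1981-08-24
-- 2. almanac stepdays(n='230') => 1982-04-11
-- 3. almanac whichday() => Sunday
-- 4. almanac mhop(n='-19') => 1980-09-11
-- 5. almanac markday(d='1892-09-19') => 1892-09-19
-- 6. almanac stepdays(n='-282') => 1891-12-12
-- 7. almanac mhop(n='-5') => 1891-07-12
-- 8. almanac whichday() => Sunday

Answer: 1891-07-12


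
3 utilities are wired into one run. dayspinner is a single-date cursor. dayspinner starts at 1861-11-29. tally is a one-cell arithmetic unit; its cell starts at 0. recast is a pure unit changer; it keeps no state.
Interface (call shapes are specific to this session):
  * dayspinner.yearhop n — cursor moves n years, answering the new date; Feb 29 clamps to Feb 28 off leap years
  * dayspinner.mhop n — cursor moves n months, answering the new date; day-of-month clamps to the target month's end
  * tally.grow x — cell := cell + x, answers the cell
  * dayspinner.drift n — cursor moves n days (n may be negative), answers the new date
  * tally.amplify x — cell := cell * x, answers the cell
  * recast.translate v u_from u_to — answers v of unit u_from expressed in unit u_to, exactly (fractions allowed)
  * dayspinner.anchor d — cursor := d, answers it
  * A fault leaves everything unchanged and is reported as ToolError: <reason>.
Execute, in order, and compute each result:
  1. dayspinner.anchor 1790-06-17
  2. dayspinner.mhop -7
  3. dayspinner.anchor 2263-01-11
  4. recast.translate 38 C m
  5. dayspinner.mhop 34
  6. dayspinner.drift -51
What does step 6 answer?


Next I call dayspinner.anchor on d→1790-06-17, yielding 1790-06-17.
I invoke dayspinner.mhop on n→-7, yielding 1789-11-17.
Then dayspinner.anchor on d→2263-01-11, giving 2263-01-11.
I run recast.translate on v→38, u_from→C, u_to→m, giving ToolError: incompatible units.
Using dayspinner.mhop on n→34: 2265-11-11.
Using dayspinner.drift on n→-51: 2265-09-21.

Answer: 2265-09-21


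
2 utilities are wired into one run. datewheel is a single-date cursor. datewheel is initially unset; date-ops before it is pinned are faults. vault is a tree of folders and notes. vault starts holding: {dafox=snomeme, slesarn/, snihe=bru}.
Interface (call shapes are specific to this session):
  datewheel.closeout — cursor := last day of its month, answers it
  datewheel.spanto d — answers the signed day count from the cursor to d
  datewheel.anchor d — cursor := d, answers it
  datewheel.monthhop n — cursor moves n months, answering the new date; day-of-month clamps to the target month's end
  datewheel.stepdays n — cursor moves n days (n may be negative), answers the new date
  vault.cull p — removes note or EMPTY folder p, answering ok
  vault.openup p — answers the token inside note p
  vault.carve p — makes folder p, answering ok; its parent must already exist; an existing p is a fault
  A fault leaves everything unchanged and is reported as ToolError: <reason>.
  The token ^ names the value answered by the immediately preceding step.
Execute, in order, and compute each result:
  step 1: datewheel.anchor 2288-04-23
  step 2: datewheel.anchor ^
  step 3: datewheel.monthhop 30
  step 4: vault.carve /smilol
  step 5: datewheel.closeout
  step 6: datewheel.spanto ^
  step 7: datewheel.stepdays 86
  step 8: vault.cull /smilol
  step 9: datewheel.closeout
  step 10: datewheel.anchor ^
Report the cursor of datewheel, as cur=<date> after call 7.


Answer: cur=2291-01-25

Derivation:
# 1. datewheel.anchor(d='2288-04-23') -> 2288-04-23
# 2. datewheel.anchor(d='^') -> 2288-04-23
# 3. datewheel.monthhop(n='30') -> 2290-10-23
# 4. vault.carve(p='/smilol') -> ok
# 5. datewheel.closeout() -> 2290-10-31
# 6. datewheel.spanto(d='^') -> 0
# 7. datewheel.stepdays(n='86') -> 2291-01-25
# 8. vault.cull(p='/smilol') -> ok
# 9. datewheel.closeout() -> 2291-01-31
# 10. datewheel.anchor(d='^') -> 2291-01-31


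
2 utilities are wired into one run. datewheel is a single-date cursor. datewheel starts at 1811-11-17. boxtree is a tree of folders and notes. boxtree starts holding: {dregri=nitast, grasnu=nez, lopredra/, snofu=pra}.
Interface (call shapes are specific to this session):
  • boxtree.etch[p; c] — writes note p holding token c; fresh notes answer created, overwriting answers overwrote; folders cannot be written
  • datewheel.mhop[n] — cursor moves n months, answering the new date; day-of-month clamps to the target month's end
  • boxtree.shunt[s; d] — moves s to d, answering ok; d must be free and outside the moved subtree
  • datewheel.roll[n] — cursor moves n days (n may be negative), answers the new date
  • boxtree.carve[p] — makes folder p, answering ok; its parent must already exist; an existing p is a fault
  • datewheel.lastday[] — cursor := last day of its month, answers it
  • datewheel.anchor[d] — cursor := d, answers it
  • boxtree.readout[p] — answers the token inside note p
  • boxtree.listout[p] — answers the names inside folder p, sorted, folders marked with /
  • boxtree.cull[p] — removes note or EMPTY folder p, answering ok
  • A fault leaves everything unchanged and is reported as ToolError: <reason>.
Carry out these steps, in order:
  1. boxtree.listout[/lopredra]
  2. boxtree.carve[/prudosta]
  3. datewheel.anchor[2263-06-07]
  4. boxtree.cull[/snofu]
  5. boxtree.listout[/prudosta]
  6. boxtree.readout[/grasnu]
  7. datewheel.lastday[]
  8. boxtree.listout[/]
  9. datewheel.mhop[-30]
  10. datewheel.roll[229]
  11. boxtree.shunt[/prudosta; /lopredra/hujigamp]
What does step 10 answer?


Answer: 2261-08-16

Derivation:
Do: boxtree.listout[p=/lopredra]
See: []
Do: boxtree.carve[p=/prudosta]
See: ok
Do: datewheel.anchor[d=2263-06-07]
See: 2263-06-07
Do: boxtree.cull[p=/snofu]
See: ok
Do: boxtree.listout[p=/prudosta]
See: []
Do: boxtree.readout[p=/grasnu]
See: nez
Do: datewheel.lastday[]
See: 2263-06-30
Do: boxtree.listout[p=/]
See: [dregri, grasnu, lopredra/, prudosta/]
Do: datewheel.mhop[n=-30]
See: 2260-12-30
Do: datewheel.roll[n=229]
See: 2261-08-16
Do: boxtree.shunt[s=/prudosta; d=/lopredra/hujigamp]
See: ok


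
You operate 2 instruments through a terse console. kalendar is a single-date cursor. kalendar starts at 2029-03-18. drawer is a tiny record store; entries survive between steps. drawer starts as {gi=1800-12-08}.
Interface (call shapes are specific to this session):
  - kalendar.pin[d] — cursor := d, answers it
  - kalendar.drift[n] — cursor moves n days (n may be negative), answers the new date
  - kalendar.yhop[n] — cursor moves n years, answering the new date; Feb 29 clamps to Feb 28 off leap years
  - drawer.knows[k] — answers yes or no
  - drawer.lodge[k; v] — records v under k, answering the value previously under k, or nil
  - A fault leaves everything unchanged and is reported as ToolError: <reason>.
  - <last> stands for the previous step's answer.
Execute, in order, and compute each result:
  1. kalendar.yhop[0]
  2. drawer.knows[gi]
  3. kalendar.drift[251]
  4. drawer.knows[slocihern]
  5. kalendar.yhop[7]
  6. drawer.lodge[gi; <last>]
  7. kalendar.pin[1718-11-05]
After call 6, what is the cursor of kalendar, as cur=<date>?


-> kalendar.yhop(0)
<- 2029-03-18
-> drawer.knows(gi)
<- yes
-> kalendar.drift(251)
<- 2029-11-24
-> drawer.knows(slocihern)
<- no
-> kalendar.yhop(7)
<- 2036-11-24
-> drawer.lodge(gi, <last>)
<- 1800-12-08
-> kalendar.pin(1718-11-05)
<- 1718-11-05

Answer: cur=2036-11-24


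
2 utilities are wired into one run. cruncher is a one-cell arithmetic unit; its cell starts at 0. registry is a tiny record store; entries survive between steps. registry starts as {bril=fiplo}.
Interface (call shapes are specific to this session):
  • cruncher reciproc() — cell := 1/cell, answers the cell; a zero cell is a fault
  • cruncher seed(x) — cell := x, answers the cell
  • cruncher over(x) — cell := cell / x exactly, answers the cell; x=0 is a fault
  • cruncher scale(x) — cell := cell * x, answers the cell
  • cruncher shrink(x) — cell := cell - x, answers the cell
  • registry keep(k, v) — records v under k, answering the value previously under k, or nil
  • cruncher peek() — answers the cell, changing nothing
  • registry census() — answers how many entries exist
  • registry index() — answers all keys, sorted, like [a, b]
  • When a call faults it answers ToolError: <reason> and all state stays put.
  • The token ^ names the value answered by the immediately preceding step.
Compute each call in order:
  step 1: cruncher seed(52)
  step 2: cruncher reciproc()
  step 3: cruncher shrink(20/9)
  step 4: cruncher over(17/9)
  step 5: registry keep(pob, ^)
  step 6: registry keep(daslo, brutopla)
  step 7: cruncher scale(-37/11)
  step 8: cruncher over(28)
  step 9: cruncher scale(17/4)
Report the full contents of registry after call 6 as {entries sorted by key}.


Answer: {bril=fiplo, daslo=brutopla, pob=-1031/884}

Derivation:
==> cruncher seed(x→52)
<== 52
==> cruncher reciproc()
<== 1/52
==> cruncher shrink(x→20/9)
<== -1031/468
==> cruncher over(x→17/9)
<== -1031/884
==> registry keep(k→pob, v→^)
<== nil
==> registry keep(k→daslo, v→brutopla)
<== nil
==> cruncher scale(x→-37/11)
<== 38147/9724
==> cruncher over(x→28)
<== 38147/272272
==> cruncher scale(x→17/4)
<== 38147/64064


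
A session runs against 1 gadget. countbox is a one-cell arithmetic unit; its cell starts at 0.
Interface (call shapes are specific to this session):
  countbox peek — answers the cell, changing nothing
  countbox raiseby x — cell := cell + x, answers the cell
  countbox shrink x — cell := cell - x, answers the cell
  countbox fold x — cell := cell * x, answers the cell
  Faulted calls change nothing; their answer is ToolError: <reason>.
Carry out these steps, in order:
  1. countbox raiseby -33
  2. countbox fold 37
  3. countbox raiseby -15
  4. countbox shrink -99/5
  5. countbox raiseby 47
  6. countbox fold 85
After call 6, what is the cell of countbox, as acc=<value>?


~$ countbox raiseby x: -33
  -33
~$ countbox fold x: 37
  -1221
~$ countbox raiseby x: -15
  -1236
~$ countbox shrink x: -99/5
  -6081/5
~$ countbox raiseby x: 47
  -5846/5
~$ countbox fold x: 85
  -99382

Answer: acc=-99382


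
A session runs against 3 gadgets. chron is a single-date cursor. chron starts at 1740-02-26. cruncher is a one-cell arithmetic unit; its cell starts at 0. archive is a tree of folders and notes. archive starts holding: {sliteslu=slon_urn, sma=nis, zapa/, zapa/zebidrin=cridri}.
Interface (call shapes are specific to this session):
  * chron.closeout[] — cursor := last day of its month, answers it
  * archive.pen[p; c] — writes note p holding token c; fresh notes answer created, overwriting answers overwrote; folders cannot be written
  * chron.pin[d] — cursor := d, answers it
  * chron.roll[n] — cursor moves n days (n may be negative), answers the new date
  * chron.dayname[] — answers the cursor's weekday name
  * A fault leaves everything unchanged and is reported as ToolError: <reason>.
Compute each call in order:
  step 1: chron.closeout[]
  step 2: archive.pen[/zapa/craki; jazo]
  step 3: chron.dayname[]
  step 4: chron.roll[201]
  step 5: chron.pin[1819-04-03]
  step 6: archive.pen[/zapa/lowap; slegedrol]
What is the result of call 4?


Answer: 1740-09-17

Derivation:
! 1. closeout() -> 1740-02-29
! 2. pen(/zapa/craki, jazo) -> created
! 3. dayname() -> Monday
! 4. roll(201) -> 1740-09-17
! 5. pin(1819-04-03) -> 1819-04-03
! 6. pen(/zapa/lowap, slegedrol) -> created


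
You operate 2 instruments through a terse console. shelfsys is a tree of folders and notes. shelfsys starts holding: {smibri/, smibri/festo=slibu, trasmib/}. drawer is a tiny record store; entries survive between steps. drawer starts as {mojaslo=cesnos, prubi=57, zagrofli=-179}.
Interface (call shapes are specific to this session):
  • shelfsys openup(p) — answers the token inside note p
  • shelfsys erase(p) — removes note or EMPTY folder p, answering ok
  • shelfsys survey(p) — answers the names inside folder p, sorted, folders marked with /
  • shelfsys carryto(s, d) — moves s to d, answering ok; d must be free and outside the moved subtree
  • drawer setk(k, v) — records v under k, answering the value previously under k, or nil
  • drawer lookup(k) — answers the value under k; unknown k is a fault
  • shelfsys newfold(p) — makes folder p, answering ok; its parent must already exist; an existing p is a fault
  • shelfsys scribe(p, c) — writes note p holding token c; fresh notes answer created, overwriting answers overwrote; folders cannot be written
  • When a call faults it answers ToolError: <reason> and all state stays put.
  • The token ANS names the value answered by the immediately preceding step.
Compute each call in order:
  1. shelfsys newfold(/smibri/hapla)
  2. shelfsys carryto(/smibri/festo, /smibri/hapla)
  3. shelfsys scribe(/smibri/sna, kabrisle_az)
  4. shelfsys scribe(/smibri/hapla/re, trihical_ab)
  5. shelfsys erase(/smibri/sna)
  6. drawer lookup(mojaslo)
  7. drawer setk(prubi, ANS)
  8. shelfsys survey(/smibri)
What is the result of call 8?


Answer: [festo, hapla/]

Derivation:
CALL shelfsys newfold[/smibri/hapla]
RET  ok
CALL shelfsys carryto[/smibri/festo; /smibri/hapla]
RET  ToolError: exists
CALL shelfsys scribe[/smibri/sna; kabrisle_az]
RET  created
CALL shelfsys scribe[/smibri/hapla/re; trihical_ab]
RET  created
CALL shelfsys erase[/smibri/sna]
RET  ok
CALL drawer lookup[mojaslo]
RET  cesnos
CALL drawer setk[prubi; ANS]
RET  57
CALL shelfsys survey[/smibri]
RET  [festo, hapla/]


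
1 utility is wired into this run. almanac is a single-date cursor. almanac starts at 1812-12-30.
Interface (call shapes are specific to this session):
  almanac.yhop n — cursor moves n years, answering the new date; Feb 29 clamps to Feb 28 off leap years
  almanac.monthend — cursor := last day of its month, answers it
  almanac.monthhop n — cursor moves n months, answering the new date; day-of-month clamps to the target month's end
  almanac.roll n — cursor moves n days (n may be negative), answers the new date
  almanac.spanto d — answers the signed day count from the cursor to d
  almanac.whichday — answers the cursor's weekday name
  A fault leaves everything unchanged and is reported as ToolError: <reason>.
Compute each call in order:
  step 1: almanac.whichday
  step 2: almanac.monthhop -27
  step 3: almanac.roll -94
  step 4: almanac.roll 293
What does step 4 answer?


·→ whichday()
·← Wednesday
·→ monthhop(-27)
·← 1810-09-30
·→ roll(-94)
·← 1810-06-28
·→ roll(293)
·← 1811-04-17

Answer: 1811-04-17


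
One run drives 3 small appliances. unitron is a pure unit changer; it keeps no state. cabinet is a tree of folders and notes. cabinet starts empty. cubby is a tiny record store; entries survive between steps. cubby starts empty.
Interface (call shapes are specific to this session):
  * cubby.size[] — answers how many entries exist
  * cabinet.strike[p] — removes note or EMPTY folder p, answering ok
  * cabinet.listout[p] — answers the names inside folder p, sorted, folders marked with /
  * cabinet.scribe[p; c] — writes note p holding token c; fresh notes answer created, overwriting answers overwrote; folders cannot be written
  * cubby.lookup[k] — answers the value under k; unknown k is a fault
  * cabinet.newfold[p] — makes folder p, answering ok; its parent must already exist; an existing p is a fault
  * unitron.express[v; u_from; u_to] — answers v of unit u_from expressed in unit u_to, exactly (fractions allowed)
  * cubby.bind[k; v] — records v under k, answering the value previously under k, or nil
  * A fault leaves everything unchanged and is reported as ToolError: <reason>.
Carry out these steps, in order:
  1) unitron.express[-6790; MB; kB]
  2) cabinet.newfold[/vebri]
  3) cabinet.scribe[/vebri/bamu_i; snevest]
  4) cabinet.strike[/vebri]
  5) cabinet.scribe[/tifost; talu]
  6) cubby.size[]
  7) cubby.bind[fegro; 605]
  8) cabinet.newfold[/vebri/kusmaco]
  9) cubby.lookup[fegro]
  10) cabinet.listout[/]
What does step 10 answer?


[in] unitron.express v=-6790 u_from=MB u_to=kB
= -6790000
[in] cabinet.newfold p=/vebri
= ok
[in] cabinet.scribe p=/vebri/bamu_i c=snevest
= created
[in] cabinet.strike p=/vebri
= ToolError: not empty
[in] cabinet.scribe p=/tifost c=talu
= created
[in] cubby.size
= 0
[in] cubby.bind k=fegro v=605
= nil
[in] cabinet.newfold p=/vebri/kusmaco
= ok
[in] cubby.lookup k=fegro
= 605
[in] cabinet.listout p=/
= [tifost, vebri/]

Answer: [tifost, vebri/]


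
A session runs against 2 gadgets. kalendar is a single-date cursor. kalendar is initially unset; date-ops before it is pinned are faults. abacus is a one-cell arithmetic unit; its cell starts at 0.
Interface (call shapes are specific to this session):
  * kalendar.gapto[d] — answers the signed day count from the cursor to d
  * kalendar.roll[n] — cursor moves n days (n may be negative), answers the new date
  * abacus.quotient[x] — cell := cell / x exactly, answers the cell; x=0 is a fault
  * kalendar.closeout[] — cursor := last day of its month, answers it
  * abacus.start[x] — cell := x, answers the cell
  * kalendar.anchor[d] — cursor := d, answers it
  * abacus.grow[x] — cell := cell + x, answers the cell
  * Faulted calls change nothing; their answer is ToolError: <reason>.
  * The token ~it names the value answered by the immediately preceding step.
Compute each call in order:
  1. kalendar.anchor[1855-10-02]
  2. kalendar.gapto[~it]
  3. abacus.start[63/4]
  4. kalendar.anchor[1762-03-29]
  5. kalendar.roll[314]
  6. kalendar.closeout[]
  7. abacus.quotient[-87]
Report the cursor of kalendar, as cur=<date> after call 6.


Answer: cur=1763-02-28

Derivation:
·→ anchor(d→1855-10-02)
·← 1855-10-02
·→ gapto(d→~it)
·← 0
·→ start(x→63/4)
·← 63/4
·→ anchor(d→1762-03-29)
·← 1762-03-29
·→ roll(n→314)
·← 1763-02-06
·→ closeout()
·← 1763-02-28
·→ quotient(x→-87)
·← -21/116
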